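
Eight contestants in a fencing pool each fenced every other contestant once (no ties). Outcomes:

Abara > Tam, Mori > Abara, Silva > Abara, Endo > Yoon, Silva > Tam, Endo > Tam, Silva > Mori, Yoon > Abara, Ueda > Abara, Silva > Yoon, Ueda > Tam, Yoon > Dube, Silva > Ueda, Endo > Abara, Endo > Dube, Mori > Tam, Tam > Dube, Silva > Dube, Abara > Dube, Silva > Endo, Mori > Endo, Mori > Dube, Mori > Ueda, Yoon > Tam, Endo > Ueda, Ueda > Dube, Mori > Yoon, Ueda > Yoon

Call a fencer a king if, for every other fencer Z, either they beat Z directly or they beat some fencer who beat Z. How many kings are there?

1

Dube cannot reach Tam, Endo, Abara, Ueda, Mori, Yoon, Silva in two steps.
Tam cannot reach Endo, Abara, Ueda, Mori, Yoon, Silva in two steps.
Endo cannot reach Mori, Silva in two steps.
Abara cannot reach Endo, Ueda, Mori, Yoon, Silva in two steps.
Ueda cannot reach Endo, Mori, Silva in two steps.
Mori cannot reach Silva in two steps.
Yoon cannot reach Endo, Ueda, Mori, Silva in two steps.
Silva reaches everyone (king).
Kings: Silva — 1.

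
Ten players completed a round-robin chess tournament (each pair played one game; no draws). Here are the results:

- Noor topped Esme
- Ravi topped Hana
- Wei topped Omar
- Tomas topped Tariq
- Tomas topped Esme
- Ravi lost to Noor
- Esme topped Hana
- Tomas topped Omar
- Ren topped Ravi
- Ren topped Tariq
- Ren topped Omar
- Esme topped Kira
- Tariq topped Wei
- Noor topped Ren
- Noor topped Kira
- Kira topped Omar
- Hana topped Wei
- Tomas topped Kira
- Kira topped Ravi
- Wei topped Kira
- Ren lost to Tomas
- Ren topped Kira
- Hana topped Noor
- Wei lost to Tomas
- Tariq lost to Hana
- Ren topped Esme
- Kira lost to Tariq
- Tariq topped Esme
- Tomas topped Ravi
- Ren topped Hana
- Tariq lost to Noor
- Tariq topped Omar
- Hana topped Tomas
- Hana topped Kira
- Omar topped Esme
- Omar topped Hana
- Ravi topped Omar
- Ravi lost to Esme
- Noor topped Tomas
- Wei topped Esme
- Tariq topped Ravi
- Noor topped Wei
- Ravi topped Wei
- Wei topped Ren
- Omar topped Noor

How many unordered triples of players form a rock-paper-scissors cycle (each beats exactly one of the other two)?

27

Win totals: Noor 7, Ravi 3, Wei 4, Ren 6, Tomas 7, Hana 5, Omar 3, Kira 2, Tariq 5, Esme 3.
A player with w wins dominates both others in C(w,2) triples; summing gives 21 + 3 + 6 + 15 + 21 + 10 + 3 + 1 + 10 + 3 = 93 transitive triples.
Total triples C(10,3) = 120, so cyclic triples = 120 − 93 = 27.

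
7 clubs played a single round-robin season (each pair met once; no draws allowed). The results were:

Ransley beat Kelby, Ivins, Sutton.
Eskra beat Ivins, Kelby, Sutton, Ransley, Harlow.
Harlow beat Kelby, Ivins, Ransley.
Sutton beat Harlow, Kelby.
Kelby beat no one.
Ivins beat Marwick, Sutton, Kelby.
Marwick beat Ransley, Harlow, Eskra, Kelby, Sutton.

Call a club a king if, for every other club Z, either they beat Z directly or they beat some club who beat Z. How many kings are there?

Marwick reaches everyone (king).
Eskra reaches everyone (king).
Sutton cannot reach Marwick, Eskra in two steps.
Kelby cannot reach Marwick, Eskra, Sutton, Ivins, Harlow, Ransley in two steps.
Ivins reaches everyone (king).
Harlow cannot reach Eskra in two steps.
Ransley cannot reach Eskra in two steps.
Kings: Marwick, Eskra, Ivins — 3.

3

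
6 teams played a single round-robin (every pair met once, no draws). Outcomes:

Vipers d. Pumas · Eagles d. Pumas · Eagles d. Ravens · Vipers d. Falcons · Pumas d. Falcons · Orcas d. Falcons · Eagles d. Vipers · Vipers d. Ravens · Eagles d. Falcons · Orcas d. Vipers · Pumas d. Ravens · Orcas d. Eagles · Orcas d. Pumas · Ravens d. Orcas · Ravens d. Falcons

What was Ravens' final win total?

Ravens' results: beat Falcons, Orcas; lost to Eagles, Pumas, Vipers.
That is 2 wins.

2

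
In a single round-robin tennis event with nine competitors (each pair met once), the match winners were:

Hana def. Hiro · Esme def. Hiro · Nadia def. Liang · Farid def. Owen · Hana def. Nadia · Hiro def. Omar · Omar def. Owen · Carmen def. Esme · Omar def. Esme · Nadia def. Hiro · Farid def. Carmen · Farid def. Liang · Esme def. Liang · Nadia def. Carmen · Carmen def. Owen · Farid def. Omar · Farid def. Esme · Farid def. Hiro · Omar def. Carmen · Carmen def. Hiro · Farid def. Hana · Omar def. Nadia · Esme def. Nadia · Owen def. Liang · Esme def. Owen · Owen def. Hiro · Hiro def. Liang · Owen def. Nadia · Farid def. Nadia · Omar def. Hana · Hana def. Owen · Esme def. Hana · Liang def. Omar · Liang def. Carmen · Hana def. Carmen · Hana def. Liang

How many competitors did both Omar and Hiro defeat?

Omar beat: Owen, Esme, Nadia, Hana, Carmen.
Hiro beat: Liang, Omar.
No one was beaten by both.

0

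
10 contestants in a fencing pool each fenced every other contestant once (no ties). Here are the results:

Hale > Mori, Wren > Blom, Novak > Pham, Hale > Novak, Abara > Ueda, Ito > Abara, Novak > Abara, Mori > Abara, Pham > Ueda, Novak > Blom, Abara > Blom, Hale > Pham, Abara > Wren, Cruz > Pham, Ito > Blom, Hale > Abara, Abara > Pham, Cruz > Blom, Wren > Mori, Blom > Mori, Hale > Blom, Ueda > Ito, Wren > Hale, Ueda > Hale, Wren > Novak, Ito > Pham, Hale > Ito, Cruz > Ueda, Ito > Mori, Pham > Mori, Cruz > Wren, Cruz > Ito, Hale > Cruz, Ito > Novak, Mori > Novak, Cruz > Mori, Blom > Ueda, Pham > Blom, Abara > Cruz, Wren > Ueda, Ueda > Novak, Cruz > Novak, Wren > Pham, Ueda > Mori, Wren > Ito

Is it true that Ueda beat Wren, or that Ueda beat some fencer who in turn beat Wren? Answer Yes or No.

Ueda did not beat Wren directly.
Ueda beat Mori, Ito, Hale, Novak, but each of them lost to Wren. No two-step path.

No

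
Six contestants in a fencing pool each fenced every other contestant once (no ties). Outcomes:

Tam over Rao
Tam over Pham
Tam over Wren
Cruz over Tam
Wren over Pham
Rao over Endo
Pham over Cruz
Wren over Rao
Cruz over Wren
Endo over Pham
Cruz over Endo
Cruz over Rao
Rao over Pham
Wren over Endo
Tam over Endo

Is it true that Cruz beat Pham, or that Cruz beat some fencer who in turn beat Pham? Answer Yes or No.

Cruz did not beat Pham directly.
Cruz beat Rao, Tam, Wren, Endo. Of those, Rao beat Pham.

Yes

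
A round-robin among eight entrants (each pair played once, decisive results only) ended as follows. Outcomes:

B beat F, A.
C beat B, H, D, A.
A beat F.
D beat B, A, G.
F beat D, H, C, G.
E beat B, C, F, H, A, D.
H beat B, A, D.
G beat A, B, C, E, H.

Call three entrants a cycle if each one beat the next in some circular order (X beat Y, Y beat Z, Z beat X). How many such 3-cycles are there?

Win totals: A 1, B 2, C 4, D 3, E 6, F 4, G 5, H 3.
An entrant with w wins dominates both others in C(w,2) triples; summing gives 0 + 1 + 6 + 3 + 15 + 6 + 10 + 3 = 44 transitive triples.
Total triples C(8,3) = 56, so cyclic triples = 56 − 44 = 12.

12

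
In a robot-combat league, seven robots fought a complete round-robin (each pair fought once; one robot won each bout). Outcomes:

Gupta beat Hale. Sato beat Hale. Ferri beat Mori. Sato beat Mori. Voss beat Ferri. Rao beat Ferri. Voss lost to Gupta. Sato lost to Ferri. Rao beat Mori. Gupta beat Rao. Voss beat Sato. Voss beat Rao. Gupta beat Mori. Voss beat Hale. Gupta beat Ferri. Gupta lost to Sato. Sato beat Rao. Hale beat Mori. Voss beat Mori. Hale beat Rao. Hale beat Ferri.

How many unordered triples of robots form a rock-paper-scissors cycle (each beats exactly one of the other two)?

Win totals: Ferri 2, Rao 2, Mori 0, Sato 4, Voss 5, Gupta 5, Hale 3.
A robot with w wins dominates both others in C(w,2) triples; summing gives 1 + 1 + 0 + 6 + 10 + 10 + 3 = 31 transitive triples.
Total triples C(7,3) = 35, so cyclic triples = 35 − 31 = 4.

4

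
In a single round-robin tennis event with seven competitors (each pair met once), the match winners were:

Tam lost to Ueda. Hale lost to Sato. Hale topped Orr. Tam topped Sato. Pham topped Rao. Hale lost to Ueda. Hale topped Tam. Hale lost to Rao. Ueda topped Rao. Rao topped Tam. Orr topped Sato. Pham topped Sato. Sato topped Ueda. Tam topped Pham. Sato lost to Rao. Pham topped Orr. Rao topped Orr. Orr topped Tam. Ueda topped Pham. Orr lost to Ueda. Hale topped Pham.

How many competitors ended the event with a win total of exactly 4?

1

Win totals: Orr 2, Rao 4, Ueda 5, Hale 3, Pham 3, Tam 2, Sato 2.
Exactly 4: Rao — 1 competitor.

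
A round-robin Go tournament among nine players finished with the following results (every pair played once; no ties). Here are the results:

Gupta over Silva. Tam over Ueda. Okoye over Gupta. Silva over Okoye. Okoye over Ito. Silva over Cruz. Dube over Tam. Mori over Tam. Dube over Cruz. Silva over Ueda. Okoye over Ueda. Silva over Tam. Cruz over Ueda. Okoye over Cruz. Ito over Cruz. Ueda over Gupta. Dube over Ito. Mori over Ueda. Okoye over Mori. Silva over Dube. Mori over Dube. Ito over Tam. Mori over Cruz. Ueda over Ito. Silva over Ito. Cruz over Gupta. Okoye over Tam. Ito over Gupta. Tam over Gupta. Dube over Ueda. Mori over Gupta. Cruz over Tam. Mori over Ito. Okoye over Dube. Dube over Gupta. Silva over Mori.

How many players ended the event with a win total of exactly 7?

2

Win totals: Okoye 7, Cruz 3, Gupta 1, Mori 6, Dube 5, Ito 3, Ueda 2, Tam 2, Silva 7.
Exactly 7: Okoye, Silva — 2 players.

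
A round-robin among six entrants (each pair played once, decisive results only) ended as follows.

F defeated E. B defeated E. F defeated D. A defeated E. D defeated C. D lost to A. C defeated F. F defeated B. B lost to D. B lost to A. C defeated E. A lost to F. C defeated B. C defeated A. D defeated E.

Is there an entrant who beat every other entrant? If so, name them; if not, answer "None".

None

Highest win total is F with 4 (out of 5 possible).
F lost to C, so no entrant went undefeated.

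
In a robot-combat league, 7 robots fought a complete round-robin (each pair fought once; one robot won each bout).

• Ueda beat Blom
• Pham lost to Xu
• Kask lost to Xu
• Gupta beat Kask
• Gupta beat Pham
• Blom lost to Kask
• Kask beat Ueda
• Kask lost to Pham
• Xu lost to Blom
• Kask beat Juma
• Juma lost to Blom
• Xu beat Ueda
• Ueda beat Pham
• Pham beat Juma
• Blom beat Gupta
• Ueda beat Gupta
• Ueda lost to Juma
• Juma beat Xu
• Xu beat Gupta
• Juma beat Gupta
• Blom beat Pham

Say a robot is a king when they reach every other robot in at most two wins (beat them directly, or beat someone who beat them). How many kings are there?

6

Xu reaches everyone (king).
Gupta cannot reach Xu in two steps.
Ueda reaches everyone (king).
Blom reaches everyone (king).
Pham reaches everyone (king).
Kask reaches everyone (king).
Juma reaches everyone (king).
Kings: Xu, Ueda, Blom, Pham, Kask, Juma — 6.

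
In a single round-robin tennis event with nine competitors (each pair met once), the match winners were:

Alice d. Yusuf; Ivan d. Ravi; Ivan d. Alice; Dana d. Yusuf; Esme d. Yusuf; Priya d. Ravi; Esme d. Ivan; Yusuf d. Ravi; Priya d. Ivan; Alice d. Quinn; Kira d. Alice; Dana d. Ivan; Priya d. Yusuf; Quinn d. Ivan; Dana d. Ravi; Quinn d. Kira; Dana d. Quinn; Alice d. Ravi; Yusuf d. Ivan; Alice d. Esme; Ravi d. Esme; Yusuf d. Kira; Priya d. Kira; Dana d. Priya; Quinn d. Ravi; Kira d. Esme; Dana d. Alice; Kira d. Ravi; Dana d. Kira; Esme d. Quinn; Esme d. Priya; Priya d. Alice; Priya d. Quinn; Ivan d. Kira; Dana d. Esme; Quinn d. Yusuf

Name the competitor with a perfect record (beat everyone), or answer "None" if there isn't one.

Dana has 8 wins out of 8 opponents — a perfect record.

Dana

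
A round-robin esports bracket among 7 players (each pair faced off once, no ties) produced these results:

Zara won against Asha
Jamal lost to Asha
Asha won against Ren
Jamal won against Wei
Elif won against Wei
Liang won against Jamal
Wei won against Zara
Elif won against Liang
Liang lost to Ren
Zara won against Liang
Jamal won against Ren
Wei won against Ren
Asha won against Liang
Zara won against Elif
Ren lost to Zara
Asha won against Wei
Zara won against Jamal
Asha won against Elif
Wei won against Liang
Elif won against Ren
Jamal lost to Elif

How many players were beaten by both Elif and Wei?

2

Elif beat: Ren, Wei, Liang, Jamal.
Wei beat: Ren, Liang, Zara.
Both beat: Ren, Liang — 2.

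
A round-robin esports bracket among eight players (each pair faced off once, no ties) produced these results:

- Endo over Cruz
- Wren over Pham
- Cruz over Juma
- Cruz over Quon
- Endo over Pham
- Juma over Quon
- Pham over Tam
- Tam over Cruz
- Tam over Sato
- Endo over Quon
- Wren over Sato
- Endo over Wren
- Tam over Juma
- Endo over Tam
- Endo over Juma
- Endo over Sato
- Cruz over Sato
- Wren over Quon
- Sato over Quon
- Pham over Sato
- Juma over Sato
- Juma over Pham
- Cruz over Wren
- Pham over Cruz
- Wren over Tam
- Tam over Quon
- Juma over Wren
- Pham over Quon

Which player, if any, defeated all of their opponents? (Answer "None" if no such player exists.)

Endo

Endo has 7 wins out of 7 opponents — a perfect record.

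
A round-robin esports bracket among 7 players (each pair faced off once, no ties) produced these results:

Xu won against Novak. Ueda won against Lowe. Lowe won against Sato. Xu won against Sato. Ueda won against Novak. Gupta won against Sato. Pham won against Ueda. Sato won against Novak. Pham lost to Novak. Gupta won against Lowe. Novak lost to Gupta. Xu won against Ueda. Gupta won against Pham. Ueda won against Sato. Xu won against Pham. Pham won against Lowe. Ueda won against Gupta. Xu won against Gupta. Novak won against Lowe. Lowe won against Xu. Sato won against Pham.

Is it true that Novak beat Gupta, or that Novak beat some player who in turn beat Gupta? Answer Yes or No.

No

Novak did not beat Gupta directly.
Novak beat Pham, Lowe, but each of them lost to Gupta. No two-step path.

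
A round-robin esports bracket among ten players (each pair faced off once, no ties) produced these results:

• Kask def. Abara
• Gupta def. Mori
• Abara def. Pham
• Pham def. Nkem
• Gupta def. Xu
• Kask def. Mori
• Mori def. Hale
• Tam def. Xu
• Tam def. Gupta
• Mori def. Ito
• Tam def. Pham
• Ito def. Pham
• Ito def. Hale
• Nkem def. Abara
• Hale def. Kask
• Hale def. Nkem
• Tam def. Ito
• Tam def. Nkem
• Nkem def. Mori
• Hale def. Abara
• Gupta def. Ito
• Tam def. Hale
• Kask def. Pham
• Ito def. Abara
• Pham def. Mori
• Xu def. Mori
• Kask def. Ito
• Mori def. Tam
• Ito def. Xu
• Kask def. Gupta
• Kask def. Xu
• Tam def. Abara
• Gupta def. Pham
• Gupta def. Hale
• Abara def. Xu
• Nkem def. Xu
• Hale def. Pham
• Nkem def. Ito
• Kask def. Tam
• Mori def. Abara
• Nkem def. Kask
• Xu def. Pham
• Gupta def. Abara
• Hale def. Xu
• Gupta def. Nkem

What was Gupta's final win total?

Gupta's results: beat Nkem, Xu, Ito, Hale, Abara, Mori, Pham; lost to Kask, Tam.
That is 7 wins.

7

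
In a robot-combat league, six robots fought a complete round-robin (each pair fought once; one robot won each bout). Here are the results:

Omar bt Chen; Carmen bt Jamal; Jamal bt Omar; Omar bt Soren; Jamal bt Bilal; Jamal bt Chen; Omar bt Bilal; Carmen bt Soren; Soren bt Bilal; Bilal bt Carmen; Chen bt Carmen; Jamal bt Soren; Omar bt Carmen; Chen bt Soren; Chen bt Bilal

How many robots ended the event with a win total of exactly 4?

2

Win totals: Jamal 4, Soren 1, Omar 4, Bilal 1, Chen 3, Carmen 2.
Exactly 4: Jamal, Omar — 2 robots.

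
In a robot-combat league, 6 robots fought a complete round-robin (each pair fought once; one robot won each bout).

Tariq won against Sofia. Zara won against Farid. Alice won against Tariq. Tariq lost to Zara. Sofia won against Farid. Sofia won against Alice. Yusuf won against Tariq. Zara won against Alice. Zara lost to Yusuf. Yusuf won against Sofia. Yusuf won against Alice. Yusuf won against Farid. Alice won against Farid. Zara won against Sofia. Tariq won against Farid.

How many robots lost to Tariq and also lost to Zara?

Tariq beat: Sofia, Farid.
Zara beat: Alice, Sofia, Farid, Tariq.
Both beat: Sofia, Farid — 2.

2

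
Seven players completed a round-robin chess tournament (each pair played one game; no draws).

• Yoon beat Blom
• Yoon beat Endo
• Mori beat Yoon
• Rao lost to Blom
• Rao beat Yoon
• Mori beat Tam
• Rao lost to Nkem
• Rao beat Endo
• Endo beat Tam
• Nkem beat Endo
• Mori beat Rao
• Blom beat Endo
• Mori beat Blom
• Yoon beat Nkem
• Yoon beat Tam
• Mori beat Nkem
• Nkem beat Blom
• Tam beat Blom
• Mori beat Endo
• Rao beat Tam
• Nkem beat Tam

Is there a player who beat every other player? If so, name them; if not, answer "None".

Mori has 6 wins out of 6 opponents — a perfect record.

Mori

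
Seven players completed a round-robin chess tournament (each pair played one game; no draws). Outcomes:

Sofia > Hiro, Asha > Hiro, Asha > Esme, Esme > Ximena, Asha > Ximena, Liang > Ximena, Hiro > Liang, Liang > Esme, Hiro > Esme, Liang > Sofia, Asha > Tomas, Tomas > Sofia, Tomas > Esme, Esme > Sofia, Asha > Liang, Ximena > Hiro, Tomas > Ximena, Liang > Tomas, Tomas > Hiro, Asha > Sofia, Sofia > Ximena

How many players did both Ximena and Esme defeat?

Ximena beat: Hiro.
Esme beat: Ximena, Sofia.
No one was beaten by both.

0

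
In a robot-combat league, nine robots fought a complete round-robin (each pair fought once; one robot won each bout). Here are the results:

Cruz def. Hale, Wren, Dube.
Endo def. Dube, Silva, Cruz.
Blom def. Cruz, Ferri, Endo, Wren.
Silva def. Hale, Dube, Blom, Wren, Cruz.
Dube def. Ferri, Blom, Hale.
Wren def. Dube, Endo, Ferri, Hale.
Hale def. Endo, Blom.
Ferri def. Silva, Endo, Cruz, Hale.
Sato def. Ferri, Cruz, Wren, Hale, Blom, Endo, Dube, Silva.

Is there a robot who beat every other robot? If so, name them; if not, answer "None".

Sato

Sato has 8 wins out of 8 opponents — a perfect record.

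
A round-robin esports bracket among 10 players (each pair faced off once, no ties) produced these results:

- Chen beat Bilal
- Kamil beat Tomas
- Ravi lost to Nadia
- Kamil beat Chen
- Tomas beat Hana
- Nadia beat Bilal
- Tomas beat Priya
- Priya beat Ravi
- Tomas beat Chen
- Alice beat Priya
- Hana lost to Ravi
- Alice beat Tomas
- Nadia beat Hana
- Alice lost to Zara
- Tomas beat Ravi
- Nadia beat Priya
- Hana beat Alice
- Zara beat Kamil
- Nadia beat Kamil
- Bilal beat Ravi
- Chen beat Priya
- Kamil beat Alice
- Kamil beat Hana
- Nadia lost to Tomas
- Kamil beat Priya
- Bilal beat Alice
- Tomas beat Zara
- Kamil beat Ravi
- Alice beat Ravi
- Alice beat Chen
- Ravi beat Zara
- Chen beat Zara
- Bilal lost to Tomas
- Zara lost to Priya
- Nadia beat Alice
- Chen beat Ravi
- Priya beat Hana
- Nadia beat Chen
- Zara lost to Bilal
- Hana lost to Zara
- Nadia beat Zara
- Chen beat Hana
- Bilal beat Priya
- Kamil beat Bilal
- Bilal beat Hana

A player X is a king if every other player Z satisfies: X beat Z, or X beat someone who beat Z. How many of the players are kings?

3

Tomas reaches everyone (king).
Alice cannot reach Kamil in two steps.
Kamil reaches everyone (king).
Zara cannot reach Nadia in two steps.
Chen cannot reach Tomas, Nadia in two steps.
Bilal cannot reach Nadia in two steps.
Priya cannot reach Tomas, Chen, Bilal, Nadia in two steps.
Nadia reaches everyone (king).
Ravi cannot reach Tomas, Chen, Bilal, Priya, Nadia in two steps.
Hana cannot reach Kamil, Zara, Bilal, Nadia in two steps.
Kings: Tomas, Kamil, Nadia — 3.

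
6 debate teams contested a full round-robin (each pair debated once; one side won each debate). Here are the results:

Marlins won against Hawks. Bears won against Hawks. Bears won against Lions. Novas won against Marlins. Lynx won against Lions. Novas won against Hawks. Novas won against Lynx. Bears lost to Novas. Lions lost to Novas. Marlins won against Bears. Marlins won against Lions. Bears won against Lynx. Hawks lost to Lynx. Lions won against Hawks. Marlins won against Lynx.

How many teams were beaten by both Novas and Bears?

Novas beat: Lynx, Bears, Hawks, Marlins, Lions.
Bears beat: Lynx, Hawks, Lions.
Both beat: Lynx, Hawks, Lions — 3.

3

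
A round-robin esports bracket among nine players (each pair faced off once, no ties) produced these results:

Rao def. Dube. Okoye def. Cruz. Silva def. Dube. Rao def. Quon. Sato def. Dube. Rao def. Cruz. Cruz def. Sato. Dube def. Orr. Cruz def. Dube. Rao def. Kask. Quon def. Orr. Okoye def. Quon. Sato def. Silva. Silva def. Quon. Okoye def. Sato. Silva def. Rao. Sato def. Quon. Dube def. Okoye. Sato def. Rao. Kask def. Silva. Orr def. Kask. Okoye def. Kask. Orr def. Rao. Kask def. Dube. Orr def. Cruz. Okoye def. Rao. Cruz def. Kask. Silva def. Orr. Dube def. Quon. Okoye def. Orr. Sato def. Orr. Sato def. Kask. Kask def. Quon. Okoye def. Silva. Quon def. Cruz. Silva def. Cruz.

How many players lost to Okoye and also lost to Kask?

Okoye beat: Sato, Cruz, Silva, Orr, Rao, Quon, Kask.
Kask beat: Silva, Dube, Quon.
Both beat: Silva, Quon — 2.

2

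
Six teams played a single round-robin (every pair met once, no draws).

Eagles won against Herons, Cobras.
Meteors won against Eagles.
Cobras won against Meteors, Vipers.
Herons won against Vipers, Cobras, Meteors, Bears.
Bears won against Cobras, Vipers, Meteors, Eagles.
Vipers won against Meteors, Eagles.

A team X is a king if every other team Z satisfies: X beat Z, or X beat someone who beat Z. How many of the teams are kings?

3

Meteors cannot reach Vipers, Bears in two steps.
Herons reaches everyone (king).
Cobras cannot reach Herons, Bears in two steps.
Eagles reaches everyone (king).
Vipers cannot reach Bears in two steps.
Bears reaches everyone (king).
Kings: Herons, Eagles, Bears — 3.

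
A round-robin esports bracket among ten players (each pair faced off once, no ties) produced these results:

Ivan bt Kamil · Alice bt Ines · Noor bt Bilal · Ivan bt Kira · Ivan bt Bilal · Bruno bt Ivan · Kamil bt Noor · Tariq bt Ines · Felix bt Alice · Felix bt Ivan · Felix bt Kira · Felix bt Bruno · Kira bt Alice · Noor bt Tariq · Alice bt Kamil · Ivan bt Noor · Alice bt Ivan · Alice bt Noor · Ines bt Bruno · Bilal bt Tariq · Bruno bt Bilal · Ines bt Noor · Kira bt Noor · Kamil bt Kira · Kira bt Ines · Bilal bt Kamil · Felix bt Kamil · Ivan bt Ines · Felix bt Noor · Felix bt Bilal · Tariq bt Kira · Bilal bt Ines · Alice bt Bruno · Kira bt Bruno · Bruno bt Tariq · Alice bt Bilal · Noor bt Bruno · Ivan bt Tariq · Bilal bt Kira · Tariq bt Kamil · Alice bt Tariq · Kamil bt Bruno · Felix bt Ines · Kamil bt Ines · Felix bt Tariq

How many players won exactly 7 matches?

Win totals: Alice 7, Felix 9, Kira 4, Tariq 3, Ivan 6, Bilal 4, Bruno 3, Noor 3, Kamil 4, Ines 2.
Exactly 7: Alice — 1 player.

1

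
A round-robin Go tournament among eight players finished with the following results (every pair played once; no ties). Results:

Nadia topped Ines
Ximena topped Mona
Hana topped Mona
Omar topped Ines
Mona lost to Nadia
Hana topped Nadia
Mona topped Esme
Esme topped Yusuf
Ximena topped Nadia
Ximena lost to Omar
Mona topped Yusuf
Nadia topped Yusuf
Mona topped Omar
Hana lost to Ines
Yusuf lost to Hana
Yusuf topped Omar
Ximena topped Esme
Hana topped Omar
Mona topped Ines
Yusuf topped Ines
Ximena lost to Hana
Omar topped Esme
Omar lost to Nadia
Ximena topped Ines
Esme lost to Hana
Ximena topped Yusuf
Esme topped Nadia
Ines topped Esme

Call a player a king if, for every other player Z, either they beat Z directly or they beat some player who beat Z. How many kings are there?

6

Hana reaches everyone (king).
Esme cannot reach Hana, Ximena in two steps.
Omar reaches everyone (king).
Ines reaches everyone (king).
Mona reaches everyone (king).
Ximena reaches everyone (king).
Nadia reaches everyone (king).
Yusuf cannot reach Mona, Nadia in two steps.
Kings: Hana, Omar, Ines, Mona, Ximena, Nadia — 6.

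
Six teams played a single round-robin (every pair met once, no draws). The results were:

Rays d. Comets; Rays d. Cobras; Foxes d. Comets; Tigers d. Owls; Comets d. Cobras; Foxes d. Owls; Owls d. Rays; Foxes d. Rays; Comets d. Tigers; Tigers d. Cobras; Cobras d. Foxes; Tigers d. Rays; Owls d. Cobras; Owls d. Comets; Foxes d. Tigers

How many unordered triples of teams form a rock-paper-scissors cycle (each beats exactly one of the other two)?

Win totals: Tigers 3, Foxes 4, Comets 2, Cobras 1, Rays 2, Owls 3.
A team with w wins dominates both others in C(w,2) triples; summing gives 3 + 6 + 1 + 0 + 1 + 3 = 14 transitive triples.
Total triples C(6,3) = 20, so cyclic triples = 20 − 14 = 6.

6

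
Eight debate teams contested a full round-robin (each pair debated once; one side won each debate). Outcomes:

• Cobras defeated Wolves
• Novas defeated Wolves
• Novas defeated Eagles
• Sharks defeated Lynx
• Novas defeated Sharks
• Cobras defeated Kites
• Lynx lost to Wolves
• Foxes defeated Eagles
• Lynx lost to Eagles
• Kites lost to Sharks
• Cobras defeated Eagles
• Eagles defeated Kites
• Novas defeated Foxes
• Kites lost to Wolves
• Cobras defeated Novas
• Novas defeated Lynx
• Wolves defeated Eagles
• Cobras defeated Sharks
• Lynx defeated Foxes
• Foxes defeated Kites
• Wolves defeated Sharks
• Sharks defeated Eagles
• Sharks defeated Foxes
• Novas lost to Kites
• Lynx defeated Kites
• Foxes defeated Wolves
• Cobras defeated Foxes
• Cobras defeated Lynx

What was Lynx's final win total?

Lynx's results: beat Kites, Foxes; lost to Eagles, Cobras, Sharks, Novas, Wolves.
That is 2 wins.

2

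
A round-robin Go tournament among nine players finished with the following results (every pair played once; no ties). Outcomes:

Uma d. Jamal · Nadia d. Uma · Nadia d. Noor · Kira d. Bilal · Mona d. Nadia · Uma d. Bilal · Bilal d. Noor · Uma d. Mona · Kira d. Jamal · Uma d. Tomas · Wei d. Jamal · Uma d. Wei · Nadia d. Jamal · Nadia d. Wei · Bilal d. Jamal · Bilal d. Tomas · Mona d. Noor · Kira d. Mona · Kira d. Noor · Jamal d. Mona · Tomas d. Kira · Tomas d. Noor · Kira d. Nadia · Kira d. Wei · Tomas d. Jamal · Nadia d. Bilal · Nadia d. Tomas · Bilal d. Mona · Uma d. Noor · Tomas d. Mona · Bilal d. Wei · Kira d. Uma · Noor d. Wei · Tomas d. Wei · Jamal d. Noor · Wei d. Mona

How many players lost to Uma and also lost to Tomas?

Uma beat: Bilal, Jamal, Mona, Tomas, Noor, Wei.
Tomas beat: Jamal, Mona, Noor, Kira, Wei.
Both beat: Jamal, Mona, Noor, Wei — 4.

4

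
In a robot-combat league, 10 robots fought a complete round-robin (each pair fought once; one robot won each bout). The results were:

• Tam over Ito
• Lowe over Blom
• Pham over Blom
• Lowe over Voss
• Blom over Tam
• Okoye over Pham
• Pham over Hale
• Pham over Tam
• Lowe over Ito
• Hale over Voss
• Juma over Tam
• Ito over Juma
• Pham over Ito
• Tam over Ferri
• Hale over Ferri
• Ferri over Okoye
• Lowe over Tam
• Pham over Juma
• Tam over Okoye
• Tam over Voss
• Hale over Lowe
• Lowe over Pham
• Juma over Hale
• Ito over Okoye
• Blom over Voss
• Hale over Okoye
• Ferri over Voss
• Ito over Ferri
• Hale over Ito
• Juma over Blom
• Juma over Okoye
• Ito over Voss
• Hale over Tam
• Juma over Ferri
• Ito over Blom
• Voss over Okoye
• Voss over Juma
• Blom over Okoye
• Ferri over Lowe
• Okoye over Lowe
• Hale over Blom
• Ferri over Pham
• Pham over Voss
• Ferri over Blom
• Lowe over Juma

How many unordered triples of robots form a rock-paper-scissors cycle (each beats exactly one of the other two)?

Win totals: Blom 3, Pham 6, Ferri 5, Tam 4, Lowe 6, Hale 7, Voss 2, Juma 5, Okoye 2, Ito 5.
A robot with w wins dominates both others in C(w,2) triples; summing gives 3 + 15 + 10 + 6 + 15 + 21 + 1 + 10 + 1 + 10 = 92 transitive triples.
Total triples C(10,3) = 120, so cyclic triples = 120 − 92 = 28.

28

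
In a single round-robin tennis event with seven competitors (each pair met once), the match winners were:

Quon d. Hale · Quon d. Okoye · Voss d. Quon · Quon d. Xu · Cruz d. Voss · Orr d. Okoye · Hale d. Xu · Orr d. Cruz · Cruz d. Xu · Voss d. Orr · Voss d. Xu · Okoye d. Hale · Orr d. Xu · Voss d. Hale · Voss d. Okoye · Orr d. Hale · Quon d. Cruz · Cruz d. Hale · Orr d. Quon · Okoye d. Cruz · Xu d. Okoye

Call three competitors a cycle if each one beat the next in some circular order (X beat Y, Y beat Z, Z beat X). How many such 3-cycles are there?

5

Win totals: Okoye 2, Quon 4, Orr 5, Voss 5, Cruz 3, Xu 1, Hale 1.
A competitor with w wins dominates both others in C(w,2) triples; summing gives 1 + 6 + 10 + 10 + 3 + 0 + 0 = 30 transitive triples.
Total triples C(7,3) = 35, so cyclic triples = 35 − 30 = 5.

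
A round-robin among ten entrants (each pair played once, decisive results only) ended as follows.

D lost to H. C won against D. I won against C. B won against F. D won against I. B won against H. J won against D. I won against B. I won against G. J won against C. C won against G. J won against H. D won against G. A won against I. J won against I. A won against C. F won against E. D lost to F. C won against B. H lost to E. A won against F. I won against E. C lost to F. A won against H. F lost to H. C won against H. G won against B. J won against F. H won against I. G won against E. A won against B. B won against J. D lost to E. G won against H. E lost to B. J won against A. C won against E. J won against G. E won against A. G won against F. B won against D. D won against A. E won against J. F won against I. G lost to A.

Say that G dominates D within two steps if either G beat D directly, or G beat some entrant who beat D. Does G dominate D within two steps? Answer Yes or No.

G did not beat D directly.
G beat B, E, F, H. Of those, B beat D.

Yes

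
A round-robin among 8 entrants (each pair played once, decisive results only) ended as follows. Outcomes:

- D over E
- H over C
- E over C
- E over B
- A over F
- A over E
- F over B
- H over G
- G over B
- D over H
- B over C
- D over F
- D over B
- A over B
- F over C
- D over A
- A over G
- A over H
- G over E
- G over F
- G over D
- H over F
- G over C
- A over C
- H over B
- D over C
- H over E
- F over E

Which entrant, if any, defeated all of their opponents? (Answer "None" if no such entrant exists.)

None

Highest win total is D with 6 (out of 7 possible).
D lost to G, so no entrant went undefeated.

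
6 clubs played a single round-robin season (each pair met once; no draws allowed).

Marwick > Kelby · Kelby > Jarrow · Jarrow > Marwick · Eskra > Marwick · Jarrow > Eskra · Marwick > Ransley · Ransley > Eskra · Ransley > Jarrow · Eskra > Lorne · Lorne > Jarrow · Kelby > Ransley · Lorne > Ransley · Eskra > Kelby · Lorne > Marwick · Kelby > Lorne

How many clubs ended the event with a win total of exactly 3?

Win totals: Kelby 3, Eskra 3, Marwick 2, Jarrow 2, Lorne 3, Ransley 2.
Exactly 3: Kelby, Eskra, Lorne — 3 clubs.

3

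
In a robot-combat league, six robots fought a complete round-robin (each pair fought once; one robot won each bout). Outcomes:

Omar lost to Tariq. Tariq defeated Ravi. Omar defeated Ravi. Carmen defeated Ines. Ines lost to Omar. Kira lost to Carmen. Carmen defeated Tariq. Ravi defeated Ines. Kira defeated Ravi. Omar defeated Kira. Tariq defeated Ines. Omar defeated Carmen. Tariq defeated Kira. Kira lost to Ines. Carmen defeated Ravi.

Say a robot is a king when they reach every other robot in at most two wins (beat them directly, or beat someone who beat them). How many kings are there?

3

Ines cannot reach Carmen, Omar, Tariq in two steps.
Carmen reaches everyone (king).
Omar reaches everyone (king).
Ravi cannot reach Carmen, Omar, Tariq in two steps.
Tariq reaches everyone (king).
Kira cannot reach Carmen, Omar, Tariq in two steps.
Kings: Carmen, Omar, Tariq — 3.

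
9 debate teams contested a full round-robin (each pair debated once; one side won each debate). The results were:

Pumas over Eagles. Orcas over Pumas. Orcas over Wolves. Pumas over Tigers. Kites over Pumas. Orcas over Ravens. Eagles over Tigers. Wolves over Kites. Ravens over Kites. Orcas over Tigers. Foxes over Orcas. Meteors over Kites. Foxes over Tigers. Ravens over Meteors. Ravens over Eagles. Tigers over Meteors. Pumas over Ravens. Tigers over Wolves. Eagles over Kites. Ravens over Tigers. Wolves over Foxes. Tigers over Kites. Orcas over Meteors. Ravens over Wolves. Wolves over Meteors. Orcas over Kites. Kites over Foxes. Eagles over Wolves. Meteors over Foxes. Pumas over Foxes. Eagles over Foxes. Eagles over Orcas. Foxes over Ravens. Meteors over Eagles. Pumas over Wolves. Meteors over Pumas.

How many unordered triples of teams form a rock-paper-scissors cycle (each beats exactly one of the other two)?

Win totals: Wolves 3, Meteors 4, Kites 2, Orcas 6, Eagles 5, Pumas 5, Ravens 5, Foxes 3, Tigers 3.
A team with w wins dominates both others in C(w,2) triples; summing gives 3 + 6 + 1 + 15 + 10 + 10 + 10 + 3 + 3 = 61 transitive triples.
Total triples C(9,3) = 84, so cyclic triples = 84 − 61 = 23.

23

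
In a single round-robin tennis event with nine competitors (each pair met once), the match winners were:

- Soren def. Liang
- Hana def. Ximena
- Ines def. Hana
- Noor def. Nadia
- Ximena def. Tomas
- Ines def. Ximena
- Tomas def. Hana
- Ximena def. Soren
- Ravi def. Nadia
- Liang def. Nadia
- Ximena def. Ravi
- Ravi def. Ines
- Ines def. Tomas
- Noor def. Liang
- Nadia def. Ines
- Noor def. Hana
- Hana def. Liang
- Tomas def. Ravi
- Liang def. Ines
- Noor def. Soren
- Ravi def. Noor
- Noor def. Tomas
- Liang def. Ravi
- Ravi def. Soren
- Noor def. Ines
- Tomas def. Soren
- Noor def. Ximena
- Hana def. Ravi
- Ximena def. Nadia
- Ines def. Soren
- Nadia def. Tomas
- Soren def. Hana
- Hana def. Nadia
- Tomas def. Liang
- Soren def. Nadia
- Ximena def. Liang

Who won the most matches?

Win totals: Noor 7, Soren 3, Nadia 2, Ines 4, Ximena 5, Liang 3, Hana 4, Ravi 4, Tomas 4.
Noor leads with 7 wins (next highest: 5).

Noor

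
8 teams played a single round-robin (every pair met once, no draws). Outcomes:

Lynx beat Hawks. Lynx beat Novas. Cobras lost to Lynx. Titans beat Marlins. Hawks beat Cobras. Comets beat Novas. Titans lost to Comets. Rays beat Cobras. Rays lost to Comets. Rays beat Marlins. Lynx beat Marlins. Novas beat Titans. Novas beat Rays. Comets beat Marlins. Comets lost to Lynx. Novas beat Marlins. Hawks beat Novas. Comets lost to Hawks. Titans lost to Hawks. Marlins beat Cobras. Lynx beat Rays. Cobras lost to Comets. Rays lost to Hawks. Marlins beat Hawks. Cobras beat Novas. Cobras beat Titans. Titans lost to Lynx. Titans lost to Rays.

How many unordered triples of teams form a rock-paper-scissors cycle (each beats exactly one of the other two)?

Win totals: Titans 1, Comets 5, Novas 3, Lynx 7, Marlins 2, Rays 3, Hawks 5, Cobras 2.
A team with w wins dominates both others in C(w,2) triples; summing gives 0 + 10 + 3 + 21 + 1 + 3 + 10 + 1 = 49 transitive triples.
Total triples C(8,3) = 56, so cyclic triples = 56 − 49 = 7.

7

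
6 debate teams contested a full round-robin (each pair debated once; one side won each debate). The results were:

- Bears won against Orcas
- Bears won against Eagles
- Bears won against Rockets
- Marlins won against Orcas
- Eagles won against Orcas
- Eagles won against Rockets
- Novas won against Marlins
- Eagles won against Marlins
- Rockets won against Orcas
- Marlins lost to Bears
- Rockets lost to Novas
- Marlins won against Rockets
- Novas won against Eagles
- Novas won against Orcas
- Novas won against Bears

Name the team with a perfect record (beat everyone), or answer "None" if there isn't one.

Novas has 5 wins out of 5 opponents — a perfect record.

Novas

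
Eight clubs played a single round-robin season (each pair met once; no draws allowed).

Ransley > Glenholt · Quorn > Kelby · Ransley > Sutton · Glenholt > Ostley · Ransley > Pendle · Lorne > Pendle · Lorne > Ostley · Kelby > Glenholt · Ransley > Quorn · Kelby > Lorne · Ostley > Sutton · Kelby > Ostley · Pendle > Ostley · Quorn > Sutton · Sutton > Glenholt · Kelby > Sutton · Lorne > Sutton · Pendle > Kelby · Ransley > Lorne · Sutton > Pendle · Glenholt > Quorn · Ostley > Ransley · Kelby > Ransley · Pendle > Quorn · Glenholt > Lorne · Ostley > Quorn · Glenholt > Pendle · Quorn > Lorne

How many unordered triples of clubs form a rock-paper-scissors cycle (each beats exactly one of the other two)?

17

Win totals: Glenholt 4, Pendle 3, Lorne 3, Kelby 5, Quorn 3, Ostley 3, Ransley 5, Sutton 2.
A club with w wins dominates both others in C(w,2) triples; summing gives 6 + 3 + 3 + 10 + 3 + 3 + 10 + 1 = 39 transitive triples.
Total triples C(8,3) = 56, so cyclic triples = 56 − 39 = 17.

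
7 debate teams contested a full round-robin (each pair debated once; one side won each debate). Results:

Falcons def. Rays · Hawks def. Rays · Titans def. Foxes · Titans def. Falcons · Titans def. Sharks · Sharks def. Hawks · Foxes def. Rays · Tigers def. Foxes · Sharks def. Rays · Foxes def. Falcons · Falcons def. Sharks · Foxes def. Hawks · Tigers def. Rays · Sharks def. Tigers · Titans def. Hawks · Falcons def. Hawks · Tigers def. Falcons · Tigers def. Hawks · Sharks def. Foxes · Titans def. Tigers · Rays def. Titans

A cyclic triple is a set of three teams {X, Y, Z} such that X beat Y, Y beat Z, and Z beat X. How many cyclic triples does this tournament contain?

Win totals: Falcons 3, Hawks 1, Tigers 4, Rays 1, Foxes 3, Titans 5, Sharks 4.
A team with w wins dominates both others in C(w,2) triples; summing gives 3 + 0 + 6 + 0 + 3 + 10 + 6 = 28 transitive triples.
Total triples C(7,3) = 35, so cyclic triples = 35 − 28 = 7.

7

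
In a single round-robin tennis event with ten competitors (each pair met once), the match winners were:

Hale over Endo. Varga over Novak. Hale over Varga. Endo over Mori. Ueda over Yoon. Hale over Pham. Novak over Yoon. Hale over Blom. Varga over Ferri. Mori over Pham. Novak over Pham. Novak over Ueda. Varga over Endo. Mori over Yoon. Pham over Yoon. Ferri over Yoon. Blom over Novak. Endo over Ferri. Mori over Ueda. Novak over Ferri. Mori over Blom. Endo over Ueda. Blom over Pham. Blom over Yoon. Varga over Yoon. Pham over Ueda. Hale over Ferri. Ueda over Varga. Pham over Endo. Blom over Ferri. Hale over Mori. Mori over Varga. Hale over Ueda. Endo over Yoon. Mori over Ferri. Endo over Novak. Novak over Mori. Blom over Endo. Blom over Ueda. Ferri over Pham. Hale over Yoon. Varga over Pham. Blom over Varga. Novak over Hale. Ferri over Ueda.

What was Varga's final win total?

5

Varga's results: beat Endo, Ferri, Yoon, Pham, Novak; lost to Ueda, Hale, Blom, Mori.
That is 5 wins.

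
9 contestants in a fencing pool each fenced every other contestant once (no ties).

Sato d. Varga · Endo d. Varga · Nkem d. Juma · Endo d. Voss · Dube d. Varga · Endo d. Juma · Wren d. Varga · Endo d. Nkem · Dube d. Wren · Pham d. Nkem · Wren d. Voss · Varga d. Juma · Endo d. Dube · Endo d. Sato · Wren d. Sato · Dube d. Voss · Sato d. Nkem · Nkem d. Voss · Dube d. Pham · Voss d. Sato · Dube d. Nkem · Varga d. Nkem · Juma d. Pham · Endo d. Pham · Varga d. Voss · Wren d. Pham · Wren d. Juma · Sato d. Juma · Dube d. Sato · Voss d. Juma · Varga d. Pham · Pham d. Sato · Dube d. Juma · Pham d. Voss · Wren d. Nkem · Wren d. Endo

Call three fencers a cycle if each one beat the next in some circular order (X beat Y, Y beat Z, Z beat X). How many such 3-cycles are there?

7

Win totals: Endo 7, Nkem 2, Dube 7, Sato 3, Wren 7, Juma 1, Pham 3, Voss 2, Varga 4.
A fencer with w wins dominates both others in C(w,2) triples; summing gives 21 + 1 + 21 + 3 + 21 + 0 + 3 + 1 + 6 = 77 transitive triples.
Total triples C(9,3) = 84, so cyclic triples = 84 − 77 = 7.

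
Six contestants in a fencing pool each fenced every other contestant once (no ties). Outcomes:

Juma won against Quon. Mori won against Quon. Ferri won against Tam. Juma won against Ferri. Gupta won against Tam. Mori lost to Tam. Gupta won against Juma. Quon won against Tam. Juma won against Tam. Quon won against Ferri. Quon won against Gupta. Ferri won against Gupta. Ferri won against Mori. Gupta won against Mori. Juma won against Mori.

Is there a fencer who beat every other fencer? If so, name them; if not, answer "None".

None

Highest win total is Juma with 4 (out of 5 possible).
Juma lost to Gupta, so no fencer went undefeated.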